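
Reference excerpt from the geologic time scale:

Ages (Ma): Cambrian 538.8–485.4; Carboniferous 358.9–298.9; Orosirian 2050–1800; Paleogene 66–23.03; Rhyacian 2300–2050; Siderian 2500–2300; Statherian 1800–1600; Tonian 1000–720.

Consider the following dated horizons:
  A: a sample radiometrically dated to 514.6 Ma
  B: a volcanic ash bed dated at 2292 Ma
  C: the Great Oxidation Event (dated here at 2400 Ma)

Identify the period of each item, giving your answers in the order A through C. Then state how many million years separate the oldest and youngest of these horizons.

Match each age against the start–end ranges in the excerpt: A = 514.6 Ma → Cambrian (538.8–485.4); B = 2292 Ma → Rhyacian (2300–2050); C = 2400 Ma → Siderian (2500–2300).
The largest age is 2400 Ma and the smallest is 514.6 Ma; their difference is 1885.4 Myr.

A — Cambrian; B — Rhyacian; C — Siderian; span 1885.4 million years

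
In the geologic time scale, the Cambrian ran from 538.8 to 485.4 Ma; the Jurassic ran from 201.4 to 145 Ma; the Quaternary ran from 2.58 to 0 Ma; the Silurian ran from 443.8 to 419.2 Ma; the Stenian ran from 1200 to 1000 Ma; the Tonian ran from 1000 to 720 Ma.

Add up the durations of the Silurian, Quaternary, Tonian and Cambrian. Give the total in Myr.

Each duration: Silurian = 24.6; Quaternary = 2.58; Tonian = 280; Cambrian = 53.4.
Sum: 24.6 + 2.58 + 280 + 53.4 = 360.58 Myr.

360.58 million years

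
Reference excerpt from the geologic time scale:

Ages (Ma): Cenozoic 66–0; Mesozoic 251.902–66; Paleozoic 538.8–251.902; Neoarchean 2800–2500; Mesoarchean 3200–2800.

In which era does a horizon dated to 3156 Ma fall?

3156 Ma lies between 3200 and 2800 Ma, so it falls in the Mesoarchean.

Mesoarchean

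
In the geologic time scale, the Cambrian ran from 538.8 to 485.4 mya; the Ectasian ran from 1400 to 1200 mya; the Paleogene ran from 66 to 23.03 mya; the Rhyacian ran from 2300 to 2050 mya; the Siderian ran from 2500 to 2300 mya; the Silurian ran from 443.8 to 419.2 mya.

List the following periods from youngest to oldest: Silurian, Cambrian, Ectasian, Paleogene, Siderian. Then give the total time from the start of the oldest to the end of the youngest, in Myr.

From the excerpt: Silurian 443.8–419.2; Cambrian 538.8–485.4; Ectasian 1400–1200; Paleogene 66–23.03; Siderian 2500–2300 (Ma).
Larger Ma is earlier, so the oldest is Siderian and the youngest is Paleogene; youngest to oldest: Paleogene, Silurian, Cambrian, Ectasian, Siderian.
Oldest start 2500 minus youngest end 23.03 gives 2476.97 Myr overall.

Paleogene → Silurian → Cambrian → Ectasian → Siderian; total span 2476.97 Myr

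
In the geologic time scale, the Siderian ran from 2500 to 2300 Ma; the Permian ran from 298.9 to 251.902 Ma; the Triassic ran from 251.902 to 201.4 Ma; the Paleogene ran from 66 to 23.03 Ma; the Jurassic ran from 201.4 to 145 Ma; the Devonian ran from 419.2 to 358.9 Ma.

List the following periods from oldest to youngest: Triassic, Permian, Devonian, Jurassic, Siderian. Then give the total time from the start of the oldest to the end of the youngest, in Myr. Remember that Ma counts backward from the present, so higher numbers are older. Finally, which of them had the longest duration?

Siderian → Devonian → Permian → Triassic → Jurassic; total span 2355 Myr; longest is Siderian

Start ages (Ma): Siderian 2500, Devonian 419.2, Permian 298.9, Triassic 251.902, Jurassic 201.4.
Ordered oldest to youngest: Siderian, Devonian, Permian, Triassic, Jurassic.
Span = 2500 − 145 = 2355 Myr.
Durations: Jurassic 56.4, Devonian 60.3, Permian 46.998, Triassic 50.502, Siderian 200 → longest is Siderian (200 Myr).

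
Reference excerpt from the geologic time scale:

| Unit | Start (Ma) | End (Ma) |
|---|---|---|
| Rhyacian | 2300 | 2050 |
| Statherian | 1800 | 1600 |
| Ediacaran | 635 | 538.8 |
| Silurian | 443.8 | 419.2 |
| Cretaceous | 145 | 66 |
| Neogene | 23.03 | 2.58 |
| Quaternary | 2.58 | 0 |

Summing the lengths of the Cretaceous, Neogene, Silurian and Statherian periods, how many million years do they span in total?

324.05 million years

Duration is start − end for each: (145 − 66) + (23.03 − 2.58) + (443.8 − 419.2) + (1800 − 1600).
That is 79 + 20.45 + 24.6 + 200, which totals 324.05 million years.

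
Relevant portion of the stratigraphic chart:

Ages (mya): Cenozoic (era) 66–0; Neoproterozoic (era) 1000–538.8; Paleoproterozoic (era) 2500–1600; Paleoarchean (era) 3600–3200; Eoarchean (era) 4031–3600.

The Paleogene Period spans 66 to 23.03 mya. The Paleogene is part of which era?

The Paleogene (66–23.03 Ma) lies entirely within 66–0 Ma, the Cenozoic Era.

Cenozoic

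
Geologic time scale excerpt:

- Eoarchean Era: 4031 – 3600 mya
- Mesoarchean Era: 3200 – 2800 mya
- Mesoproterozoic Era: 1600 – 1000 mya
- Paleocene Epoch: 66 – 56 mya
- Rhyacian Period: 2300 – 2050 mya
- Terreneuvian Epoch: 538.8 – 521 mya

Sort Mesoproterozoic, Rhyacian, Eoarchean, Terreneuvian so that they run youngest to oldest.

Read off each span (Ma): Mesoproterozoic 1600–1000; Rhyacian 2300–2050; Eoarchean 4031–3600; Terreneuvian 538.8–521.
Larger Ma is older, so oldest→youngest is Eoarchean, Rhyacian, Mesoproterozoic, Terreneuvian; reverse it for youngest→oldest.

Terreneuvian, Mesoproterozoic, Rhyacian, Eoarchean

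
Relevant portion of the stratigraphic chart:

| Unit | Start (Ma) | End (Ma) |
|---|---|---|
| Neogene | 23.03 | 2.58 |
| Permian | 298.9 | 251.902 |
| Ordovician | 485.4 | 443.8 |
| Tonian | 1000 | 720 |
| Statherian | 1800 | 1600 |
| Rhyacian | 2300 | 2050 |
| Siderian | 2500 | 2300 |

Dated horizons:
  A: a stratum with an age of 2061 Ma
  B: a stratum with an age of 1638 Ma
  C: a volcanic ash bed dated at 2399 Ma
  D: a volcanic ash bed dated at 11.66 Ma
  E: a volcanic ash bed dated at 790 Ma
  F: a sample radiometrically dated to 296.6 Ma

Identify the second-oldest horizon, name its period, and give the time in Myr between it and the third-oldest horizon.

A, in the Rhyacian; 423 million years to B

Larger Ma means older, so oldest first: C 2399 > A 2061 > B 1638 > E 790 > F 296.6 > D 11.66.
Counting 2 along gives A (2061 Ma); the excerpt puts that inside the Rhyacian, 2300–2050 Ma.
Next in line is B (1638 Ma), and 2061 − 1638 = 423 Myr.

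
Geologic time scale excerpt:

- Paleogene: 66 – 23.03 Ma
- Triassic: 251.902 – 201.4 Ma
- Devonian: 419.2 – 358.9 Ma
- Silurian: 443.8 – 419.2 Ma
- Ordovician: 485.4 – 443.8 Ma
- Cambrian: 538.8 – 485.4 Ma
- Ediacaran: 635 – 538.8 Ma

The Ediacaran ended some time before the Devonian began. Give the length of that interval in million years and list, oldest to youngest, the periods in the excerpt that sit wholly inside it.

119.6 million years; Cambrian, Ordovician, Silurian

The Ediacaran closes at 538.8 Ma and the Devonian opens at 419.2 Ma, so the interval is 538.8 − 419.2 = 119.6 Myr.
A period fits inside if it starts at or after 538.8 Ma and ends at or before 419.2 Ma; oldest first that gives Cambrian, Ordovician, Silurian.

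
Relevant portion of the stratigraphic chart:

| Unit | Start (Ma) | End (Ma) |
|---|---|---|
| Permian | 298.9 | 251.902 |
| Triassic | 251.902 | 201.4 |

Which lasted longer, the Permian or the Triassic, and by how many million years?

Triassic, by 3.504 million years

Permian: 298.9 − 251.902 = 46.998 Myr.
Triassic: 251.902 − 201.4 = 50.502 Myr.
Difference: 50.502 − 46.998 = 3.504 Myr, so the Triassic was longer.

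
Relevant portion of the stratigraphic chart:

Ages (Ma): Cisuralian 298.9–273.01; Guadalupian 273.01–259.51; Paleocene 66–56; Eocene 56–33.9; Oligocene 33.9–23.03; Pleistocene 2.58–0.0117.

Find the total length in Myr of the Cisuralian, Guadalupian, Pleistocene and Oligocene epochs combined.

Each duration: Cisuralian = 25.89; Guadalupian = 13.5; Pleistocene = 2.5683; Oligocene = 10.87.
Sum: 25.89 + 13.5 + 2.5683 + 10.87 = 52.8283 Myr.

52.8283 million years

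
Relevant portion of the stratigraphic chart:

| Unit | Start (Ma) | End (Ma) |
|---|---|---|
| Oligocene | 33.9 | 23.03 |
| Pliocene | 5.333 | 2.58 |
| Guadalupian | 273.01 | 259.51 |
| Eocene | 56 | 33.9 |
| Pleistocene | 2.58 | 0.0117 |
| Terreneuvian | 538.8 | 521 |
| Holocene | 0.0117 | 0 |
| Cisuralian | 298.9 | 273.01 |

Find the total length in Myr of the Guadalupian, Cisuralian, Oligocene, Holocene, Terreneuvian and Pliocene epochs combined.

Duration is start − end for each: (273.01 − 259.51) + (298.9 − 273.01) + (33.9 − 23.03) + (0.0117 − 0) + (538.8 − 521) + (5.333 − 2.58).
That is 13.5 + 25.89 + 10.87 + 0.0117 + 17.8 + 2.753, which totals 70.8247 million years.

70.8247 million years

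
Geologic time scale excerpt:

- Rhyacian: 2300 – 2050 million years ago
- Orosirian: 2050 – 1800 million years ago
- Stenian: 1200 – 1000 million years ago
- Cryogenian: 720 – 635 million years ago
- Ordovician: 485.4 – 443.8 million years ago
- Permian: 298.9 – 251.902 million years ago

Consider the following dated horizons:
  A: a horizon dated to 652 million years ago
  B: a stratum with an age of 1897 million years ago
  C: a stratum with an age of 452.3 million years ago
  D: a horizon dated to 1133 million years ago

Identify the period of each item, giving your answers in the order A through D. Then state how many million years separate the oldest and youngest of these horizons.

Match each age against the start–end ranges in the excerpt: A = 652 Ma → Cryogenian (720–635); B = 1897 Ma → Orosirian (2050–1800); C = 452.3 Ma → Ordovician (485.4–443.8); D = 1133 Ma → Stenian (1200–1000).
The largest age is 1897 Ma and the smallest is 452.3 Ma; their difference is 1444.7 Myr.

A — Cryogenian; B — Orosirian; C — Ordovician; D — Stenian; span 1444.7 million years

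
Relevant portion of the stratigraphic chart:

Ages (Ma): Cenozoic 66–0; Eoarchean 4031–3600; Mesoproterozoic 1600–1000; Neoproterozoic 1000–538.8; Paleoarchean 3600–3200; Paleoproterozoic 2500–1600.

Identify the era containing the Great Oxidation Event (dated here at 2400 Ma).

2400 Ma lies between 2500 and 1600 Ma, so it falls in the Paleoproterozoic.

Paleoproterozoic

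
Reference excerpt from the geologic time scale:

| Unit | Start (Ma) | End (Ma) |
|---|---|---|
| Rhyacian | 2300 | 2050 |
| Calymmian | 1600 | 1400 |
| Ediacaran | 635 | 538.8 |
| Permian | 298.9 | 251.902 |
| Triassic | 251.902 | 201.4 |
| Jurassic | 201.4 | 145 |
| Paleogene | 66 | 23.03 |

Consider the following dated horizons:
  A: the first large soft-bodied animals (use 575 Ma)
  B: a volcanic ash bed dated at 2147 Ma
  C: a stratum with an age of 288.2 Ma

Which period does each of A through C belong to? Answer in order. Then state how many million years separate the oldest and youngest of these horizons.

A — Ediacaran; B — Rhyacian; C — Permian; span 1858.8 million years

A: 575 Ma lies in 635–538.8 Ma, so Ediacaran.
B: 2147 Ma lies in 2300–2050 Ma, so Rhyacian.
C: 288.2 Ma lies in 298.9–251.902 Ma, so Permian.
Oldest = 2147 Ma, youngest = 288.2 Ma → span 1858.8 Myr.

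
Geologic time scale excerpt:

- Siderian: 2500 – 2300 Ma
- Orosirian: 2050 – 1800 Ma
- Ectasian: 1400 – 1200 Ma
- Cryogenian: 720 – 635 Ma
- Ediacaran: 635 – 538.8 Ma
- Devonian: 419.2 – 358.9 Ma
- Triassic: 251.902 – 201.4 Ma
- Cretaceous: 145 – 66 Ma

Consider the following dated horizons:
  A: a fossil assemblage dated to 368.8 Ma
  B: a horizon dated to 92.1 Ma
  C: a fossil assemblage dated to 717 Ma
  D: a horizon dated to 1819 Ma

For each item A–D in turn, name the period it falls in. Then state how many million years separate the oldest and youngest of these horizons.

A: 368.8 Ma lies in 419.2–358.9 Ma, so Devonian.
B: 92.1 Ma lies in 145–66 Ma, so Cretaceous.
C: 717 Ma lies in 720–635 Ma, so Cryogenian.
D: 1819 Ma lies in 2050–1800 Ma, so Orosirian.
Oldest = 1819 Ma, youngest = 92.1 Ma → span 1726.9 Myr.

A — Devonian; B — Cretaceous; C — Cryogenian; D — Orosirian; span 1726.9 million years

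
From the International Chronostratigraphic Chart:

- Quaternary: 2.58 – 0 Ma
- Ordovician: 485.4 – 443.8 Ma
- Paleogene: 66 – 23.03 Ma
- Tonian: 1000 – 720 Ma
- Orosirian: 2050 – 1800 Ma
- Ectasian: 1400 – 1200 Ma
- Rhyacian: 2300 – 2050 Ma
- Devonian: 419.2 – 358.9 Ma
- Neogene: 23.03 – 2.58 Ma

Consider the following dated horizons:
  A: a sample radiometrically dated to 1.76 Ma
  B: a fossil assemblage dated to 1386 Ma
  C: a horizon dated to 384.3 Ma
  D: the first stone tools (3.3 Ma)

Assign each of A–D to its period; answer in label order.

A: 1.76 Ma lies in 2.58–0 Ma, so Quaternary.
B: 1386 Ma lies in 1400–1200 Ma, so Ectasian.
C: 384.3 Ma lies in 419.2–358.9 Ma, so Devonian.
D: 3.3 Ma lies in 23.03–2.58 Ma, so Neogene.

A — Quaternary; B — Ectasian; C — Devonian; D — Neogene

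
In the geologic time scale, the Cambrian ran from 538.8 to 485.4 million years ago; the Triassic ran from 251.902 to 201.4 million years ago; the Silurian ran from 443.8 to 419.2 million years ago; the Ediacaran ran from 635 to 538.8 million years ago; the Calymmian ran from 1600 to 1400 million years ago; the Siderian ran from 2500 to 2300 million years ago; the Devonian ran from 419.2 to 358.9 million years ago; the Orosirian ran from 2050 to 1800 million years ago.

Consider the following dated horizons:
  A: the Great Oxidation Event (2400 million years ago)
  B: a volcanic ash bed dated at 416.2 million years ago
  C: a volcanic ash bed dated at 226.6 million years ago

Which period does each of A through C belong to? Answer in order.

Match each age against the start–end ranges in the excerpt: A = 2400 Ma → Siderian (2500–2300); B = 416.2 Ma → Devonian (419.2–358.9); C = 226.6 Ma → Triassic (251.902–201.4).

A — Siderian; B — Devonian; C — Triassic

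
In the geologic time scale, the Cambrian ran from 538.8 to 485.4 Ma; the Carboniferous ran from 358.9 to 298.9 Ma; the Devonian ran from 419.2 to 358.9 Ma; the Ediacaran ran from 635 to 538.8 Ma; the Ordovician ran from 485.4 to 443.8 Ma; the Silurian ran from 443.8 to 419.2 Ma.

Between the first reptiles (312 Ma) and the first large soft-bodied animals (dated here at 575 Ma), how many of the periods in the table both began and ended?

The older date is 575 Ma and the younger is 312 Ma.
Periods with start < 575 and end > 312 Ma: Cambrian (538.8–485.4), Ordovician (485.4–443.8), Silurian (443.8–419.2), Devonian (419.2–358.9).
That is 4 complete periods.

4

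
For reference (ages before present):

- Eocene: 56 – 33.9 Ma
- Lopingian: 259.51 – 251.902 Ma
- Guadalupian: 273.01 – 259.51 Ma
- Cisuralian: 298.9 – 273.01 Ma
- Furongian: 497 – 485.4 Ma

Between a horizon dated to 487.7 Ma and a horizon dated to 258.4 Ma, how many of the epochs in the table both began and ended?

2

487.7 Ma sits inside the Furongian (497–485.4) and 258.4 Ma inside the Lopingian (259.51–251.902); neither of those is wholly between the two dates.
The listed epochs lying completely between them are Cisuralian, Guadalupian — 2 in all.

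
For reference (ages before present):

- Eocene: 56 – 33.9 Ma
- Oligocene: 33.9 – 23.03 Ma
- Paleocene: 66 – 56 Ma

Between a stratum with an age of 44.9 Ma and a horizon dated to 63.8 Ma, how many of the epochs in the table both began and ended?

0

Checking each listed span, none has both start < 63.8 Ma and end > 44.9 Ma — every epoch straddles one of the two dates or lies outside them — so the count is 0.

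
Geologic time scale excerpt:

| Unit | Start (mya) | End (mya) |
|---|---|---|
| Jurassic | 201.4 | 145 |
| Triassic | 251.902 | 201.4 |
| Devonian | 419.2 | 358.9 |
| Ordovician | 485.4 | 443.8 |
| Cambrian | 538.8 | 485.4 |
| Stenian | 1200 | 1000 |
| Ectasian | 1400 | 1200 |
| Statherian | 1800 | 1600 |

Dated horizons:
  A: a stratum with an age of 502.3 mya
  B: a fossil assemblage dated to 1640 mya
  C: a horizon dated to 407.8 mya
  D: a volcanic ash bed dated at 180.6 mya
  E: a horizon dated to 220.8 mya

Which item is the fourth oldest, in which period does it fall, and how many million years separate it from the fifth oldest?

Larger Ma means older, so oldest first: B 1640 > A 502.3 > C 407.8 > E 220.8 > D 180.6.
Counting 4 along gives E (220.8 Ma); the excerpt puts that inside the Triassic, 251.902–201.4 Ma.
Next in line is D (180.6 Ma), and 220.8 − 180.6 = 40.2 Myr.

E, in the Triassic; 40.2 million years to D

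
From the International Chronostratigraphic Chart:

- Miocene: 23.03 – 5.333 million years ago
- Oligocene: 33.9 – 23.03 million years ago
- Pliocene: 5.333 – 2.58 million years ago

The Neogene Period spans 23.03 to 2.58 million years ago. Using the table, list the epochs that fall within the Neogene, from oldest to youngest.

Miocene, Pliocene

Epochs with both bounds inside 23.03–2.58 Ma: Miocene (23.03–5.333), Pliocene (5.333–2.58).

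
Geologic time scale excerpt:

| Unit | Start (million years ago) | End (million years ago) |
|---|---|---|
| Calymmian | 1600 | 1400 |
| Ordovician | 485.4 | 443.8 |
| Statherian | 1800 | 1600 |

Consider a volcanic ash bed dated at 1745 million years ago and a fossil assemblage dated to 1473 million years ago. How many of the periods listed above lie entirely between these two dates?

Checking each listed span, none has both start < 1745 Ma and end > 1473 Ma — every period straddles one of the two dates or lies outside them — so the count is 0.

0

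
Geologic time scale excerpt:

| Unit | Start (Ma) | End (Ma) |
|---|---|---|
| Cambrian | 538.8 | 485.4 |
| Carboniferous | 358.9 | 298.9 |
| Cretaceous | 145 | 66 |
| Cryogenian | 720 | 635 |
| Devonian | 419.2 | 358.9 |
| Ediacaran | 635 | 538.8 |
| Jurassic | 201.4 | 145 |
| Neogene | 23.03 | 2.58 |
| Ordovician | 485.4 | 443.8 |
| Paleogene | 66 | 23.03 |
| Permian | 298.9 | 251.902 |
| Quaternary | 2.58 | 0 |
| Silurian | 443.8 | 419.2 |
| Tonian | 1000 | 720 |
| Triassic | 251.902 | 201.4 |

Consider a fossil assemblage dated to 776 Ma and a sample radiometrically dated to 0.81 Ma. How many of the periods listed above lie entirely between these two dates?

The older date is 776 Ma and the younger is 0.81 Ma.
Periods with start < 776 and end > 0.81 Ma: Cryogenian (720–635), Ediacaran (635–538.8), Cambrian (538.8–485.4), Ordovician (485.4–443.8), Silurian (443.8–419.2), Devonian (419.2–358.9), Carboniferous (358.9–298.9), Permian (298.9–251.902), Triassic (251.902–201.4), Jurassic (201.4–145), Cretaceous (145–66), Paleogene (66–23.03), Neogene (23.03–2.58).
That is 13 complete periods.

13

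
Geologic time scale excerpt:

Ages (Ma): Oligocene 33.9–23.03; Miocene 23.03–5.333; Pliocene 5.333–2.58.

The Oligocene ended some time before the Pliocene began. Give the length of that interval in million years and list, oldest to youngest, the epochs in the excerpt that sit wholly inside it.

17.697 million years; Miocene

The Oligocene closes at 23.03 Ma and the Pliocene opens at 5.333 Ma, so the interval is 23.03 − 5.333 = 17.697 Myr.
An epoch fits inside if it starts at or after 23.03 Ma and ends at or before 5.333 Ma; oldest first that gives Miocene.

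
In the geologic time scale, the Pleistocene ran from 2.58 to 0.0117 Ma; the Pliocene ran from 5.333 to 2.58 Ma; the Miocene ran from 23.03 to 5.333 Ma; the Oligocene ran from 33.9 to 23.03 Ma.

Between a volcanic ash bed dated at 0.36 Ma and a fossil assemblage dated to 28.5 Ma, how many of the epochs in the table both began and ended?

2

28.5 Ma sits inside the Oligocene (33.9–23.03) and 0.36 Ma inside the Pleistocene (2.58–0.0117); neither of those is wholly between the two dates.
The listed epochs lying completely between them are Miocene, Pliocene — 2 in all.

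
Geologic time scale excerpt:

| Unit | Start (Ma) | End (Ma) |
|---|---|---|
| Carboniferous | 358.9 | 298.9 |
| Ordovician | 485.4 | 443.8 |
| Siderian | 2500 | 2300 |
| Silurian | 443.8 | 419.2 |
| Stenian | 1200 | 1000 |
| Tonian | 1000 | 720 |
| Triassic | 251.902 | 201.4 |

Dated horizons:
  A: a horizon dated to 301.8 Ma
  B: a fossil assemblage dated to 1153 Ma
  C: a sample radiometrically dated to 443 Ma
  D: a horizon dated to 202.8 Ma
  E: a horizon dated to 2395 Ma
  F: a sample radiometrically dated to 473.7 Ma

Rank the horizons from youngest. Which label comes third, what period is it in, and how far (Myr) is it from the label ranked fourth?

C, in the Silurian; 30.7 million years to F

Smaller Ma means younger, so youngest first: D 202.8 < A 301.8 < C 443 < F 473.7 < B 1153 < E 2395.
Counting 3 along gives C (443 Ma); the excerpt puts that inside the Silurian, 443.8–419.2 Ma.
Next in line is F (473.7 Ma), and 473.7 − 443 = 30.7 Myr.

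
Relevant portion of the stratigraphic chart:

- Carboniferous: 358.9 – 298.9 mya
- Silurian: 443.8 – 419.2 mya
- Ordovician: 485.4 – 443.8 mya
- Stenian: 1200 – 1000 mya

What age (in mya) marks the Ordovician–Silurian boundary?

The Ordovician ends and the Silurian begins at 443.8 mya.

443.8 mya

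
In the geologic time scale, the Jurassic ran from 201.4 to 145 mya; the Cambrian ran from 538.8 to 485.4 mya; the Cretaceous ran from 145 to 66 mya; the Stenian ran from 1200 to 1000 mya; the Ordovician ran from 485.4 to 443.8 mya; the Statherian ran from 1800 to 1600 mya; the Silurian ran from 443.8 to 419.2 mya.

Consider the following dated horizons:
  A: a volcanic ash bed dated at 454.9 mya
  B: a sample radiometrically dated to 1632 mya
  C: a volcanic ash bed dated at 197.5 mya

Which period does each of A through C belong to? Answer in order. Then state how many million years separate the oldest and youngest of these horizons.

A — Ordovician; B — Statherian; C — Jurassic; span 1434.5 million years

Match each age against the start–end ranges in the excerpt: A = 454.9 Ma → Ordovician (485.4–443.8); B = 1632 Ma → Statherian (1800–1600); C = 197.5 Ma → Jurassic (201.4–145).
The largest age is 1632 Ma and the smallest is 197.5 Ma; their difference is 1434.5 Myr.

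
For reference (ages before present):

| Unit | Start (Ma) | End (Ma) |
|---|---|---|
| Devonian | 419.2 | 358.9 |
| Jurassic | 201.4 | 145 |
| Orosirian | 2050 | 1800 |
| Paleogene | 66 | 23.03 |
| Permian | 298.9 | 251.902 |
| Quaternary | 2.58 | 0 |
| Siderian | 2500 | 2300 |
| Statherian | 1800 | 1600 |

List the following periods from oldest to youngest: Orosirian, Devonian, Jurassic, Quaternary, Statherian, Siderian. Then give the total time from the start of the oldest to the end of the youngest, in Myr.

Siderian → Orosirian → Statherian → Devonian → Jurassic → Quaternary; total span 2500 Myr

Start ages (Ma): Siderian 2500, Orosirian 2050, Statherian 1800, Devonian 419.2, Jurassic 201.4, Quaternary 2.58.
Ordered oldest to youngest: Siderian, Orosirian, Statherian, Devonian, Jurassic, Quaternary.
Span = 2500 − 0 = 2500 Myr.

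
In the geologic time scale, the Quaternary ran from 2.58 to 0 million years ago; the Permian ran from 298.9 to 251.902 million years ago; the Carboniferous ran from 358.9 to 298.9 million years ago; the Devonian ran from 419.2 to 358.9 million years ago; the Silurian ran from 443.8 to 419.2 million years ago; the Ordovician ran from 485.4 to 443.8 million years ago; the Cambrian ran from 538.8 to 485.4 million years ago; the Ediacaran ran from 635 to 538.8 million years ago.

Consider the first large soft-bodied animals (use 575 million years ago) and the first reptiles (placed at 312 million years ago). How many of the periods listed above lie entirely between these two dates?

The older date is 575 Ma and the younger is 312 Ma.
Periods with start < 575 and end > 312 Ma: Cambrian (538.8–485.4), Ordovician (485.4–443.8), Silurian (443.8–419.2), Devonian (419.2–358.9).
That is 4 complete periods.

4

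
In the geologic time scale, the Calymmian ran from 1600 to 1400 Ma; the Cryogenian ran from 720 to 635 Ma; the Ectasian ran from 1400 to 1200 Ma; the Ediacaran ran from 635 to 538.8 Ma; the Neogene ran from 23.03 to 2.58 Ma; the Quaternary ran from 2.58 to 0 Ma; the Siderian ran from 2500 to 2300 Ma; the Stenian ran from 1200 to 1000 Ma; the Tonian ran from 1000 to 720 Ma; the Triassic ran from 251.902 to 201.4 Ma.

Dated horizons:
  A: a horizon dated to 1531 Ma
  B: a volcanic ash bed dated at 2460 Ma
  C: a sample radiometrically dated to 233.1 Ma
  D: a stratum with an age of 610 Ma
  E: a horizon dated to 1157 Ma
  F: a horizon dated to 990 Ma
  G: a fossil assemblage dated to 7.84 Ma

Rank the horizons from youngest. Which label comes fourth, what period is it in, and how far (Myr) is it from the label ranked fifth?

F, in the Tonian; 167 million years to E

Sorted youngest-first by Ma: G (7.84), C (233.1), D (610), F (990), E (1157), A (1531), B (2460).
The fourth youngest is F at 990 Ma, which lies in 1000–720 Ma: the Tonian.
The fifth youngest is E at 1157 Ma; separation = |990 − 1157| = 167 Myr.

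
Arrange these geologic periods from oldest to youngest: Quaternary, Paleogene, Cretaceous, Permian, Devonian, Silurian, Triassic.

Silurian, then Devonian, then Permian, then Triassic, then Cretaceous, then Paleogene, then Quaternary

Group by era (each group listed oldest first) — Paleozoic: Silurian, Devonian, Permian; Mesozoic: Triassic, Cretaceous; Cenozoic: Paleogene, Quaternary. The eras run Paleozoic → Mesozoic → Cenozoic. Concatenating the groups in that era order gives oldest to youngest directly.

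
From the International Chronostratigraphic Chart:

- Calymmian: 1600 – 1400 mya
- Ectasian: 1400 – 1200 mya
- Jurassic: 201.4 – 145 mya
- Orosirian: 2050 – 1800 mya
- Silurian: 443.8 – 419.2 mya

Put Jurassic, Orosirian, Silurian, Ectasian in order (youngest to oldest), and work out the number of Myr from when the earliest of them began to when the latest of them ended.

Jurassic, Silurian, Ectasian, Orosirian; total span 1905 Myr

From the excerpt: Jurassic 201.4–145; Orosirian 2050–1800; Silurian 443.8–419.2; Ectasian 1400–1200 (Ma).
Larger Ma is earlier, so the oldest is Orosirian and the youngest is Jurassic; youngest to oldest: Jurassic, Silurian, Ectasian, Orosirian.
Oldest start 2050 minus youngest end 145 gives 1905 Myr overall.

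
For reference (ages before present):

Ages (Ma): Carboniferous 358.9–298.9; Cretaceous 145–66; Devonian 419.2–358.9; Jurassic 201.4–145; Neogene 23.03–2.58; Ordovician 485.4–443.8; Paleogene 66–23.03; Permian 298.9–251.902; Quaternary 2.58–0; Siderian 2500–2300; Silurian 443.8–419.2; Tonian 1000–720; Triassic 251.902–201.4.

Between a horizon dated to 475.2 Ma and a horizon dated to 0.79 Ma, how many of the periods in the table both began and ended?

9

475.2 Ma sits inside the Ordovician (485.4–443.8) and 0.79 Ma inside the Quaternary (2.58–0); neither of those is wholly between the two dates.
The listed periods lying completely between them are Silurian, Devonian, Carboniferous, Permian, Triassic, Jurassic, Cretaceous, Paleogene, Neogene — 9 in all.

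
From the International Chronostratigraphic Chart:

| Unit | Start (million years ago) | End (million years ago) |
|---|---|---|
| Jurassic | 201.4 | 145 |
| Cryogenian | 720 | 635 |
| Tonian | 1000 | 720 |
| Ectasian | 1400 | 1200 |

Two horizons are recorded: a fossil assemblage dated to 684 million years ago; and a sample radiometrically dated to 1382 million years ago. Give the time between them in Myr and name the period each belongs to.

Elapsed time: 1382 − 684 = 698 Myr.
684 Ma lies within 720–635 Ma: Cryogenian.
1382 Ma lies within 1400–1200 Ma: Ectasian.

698 million years apart; the first in the Cryogenian, the second in the Ectasian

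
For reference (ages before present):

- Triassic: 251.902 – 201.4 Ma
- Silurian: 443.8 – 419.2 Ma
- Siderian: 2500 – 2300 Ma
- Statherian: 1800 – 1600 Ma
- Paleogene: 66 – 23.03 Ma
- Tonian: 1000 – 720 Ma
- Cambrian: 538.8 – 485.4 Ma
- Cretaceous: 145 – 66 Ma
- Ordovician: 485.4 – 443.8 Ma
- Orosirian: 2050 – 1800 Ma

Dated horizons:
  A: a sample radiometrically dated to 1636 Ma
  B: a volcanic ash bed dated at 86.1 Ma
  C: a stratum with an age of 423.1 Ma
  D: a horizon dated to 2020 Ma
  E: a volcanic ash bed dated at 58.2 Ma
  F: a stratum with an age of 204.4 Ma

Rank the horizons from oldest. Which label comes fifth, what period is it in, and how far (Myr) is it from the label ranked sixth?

Sorted oldest-first by Ma: D (2020), A (1636), C (423.1), F (204.4), B (86.1), E (58.2).
The fifth oldest is B at 86.1 Ma, which lies in 145–66 Ma: the Cretaceous.
The sixth oldest is E at 58.2 Ma; separation = |86.1 − 58.2| = 27.9 Myr.

B, in the Cretaceous; 27.9 million years to E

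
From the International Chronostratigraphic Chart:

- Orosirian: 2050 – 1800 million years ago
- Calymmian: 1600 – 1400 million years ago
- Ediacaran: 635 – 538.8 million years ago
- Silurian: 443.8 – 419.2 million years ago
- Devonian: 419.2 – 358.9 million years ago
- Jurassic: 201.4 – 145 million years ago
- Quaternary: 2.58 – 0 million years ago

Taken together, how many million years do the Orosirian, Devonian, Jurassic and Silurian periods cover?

391.3 million years

Duration is start − end for each: (2050 − 1800) + (419.2 − 358.9) + (201.4 − 145) + (443.8 − 419.2).
That is 250 + 60.3 + 56.4 + 24.6, which totals 391.3 million years.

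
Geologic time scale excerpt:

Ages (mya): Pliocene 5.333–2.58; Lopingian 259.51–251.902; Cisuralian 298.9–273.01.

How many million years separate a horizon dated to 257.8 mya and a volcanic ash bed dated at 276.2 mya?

18.4 million years

276.2 − 257.8 = 18.4 million years.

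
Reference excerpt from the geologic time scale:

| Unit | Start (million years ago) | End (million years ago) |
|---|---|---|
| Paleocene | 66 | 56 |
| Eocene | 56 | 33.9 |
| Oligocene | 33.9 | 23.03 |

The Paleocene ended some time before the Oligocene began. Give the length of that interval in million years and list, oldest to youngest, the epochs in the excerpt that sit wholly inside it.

22.1 million years; Eocene

The Paleocene closes at 56 Ma and the Oligocene opens at 33.9 Ma, so the interval is 56 − 33.9 = 22.1 Myr.
An epoch fits inside if it starts at or after 56 Ma and ends at or before 33.9 Ma; oldest first that gives Eocene.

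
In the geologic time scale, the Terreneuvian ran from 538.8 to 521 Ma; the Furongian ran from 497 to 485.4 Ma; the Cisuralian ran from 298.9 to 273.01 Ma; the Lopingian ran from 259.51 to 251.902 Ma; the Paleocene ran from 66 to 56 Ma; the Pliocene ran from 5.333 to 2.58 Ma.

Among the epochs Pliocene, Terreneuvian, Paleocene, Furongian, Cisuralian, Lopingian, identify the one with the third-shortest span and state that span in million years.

Start − end for each: Pliocene 5.333 − 2.58 = 2.753; Terreneuvian 538.8 − 521 = 17.8; Paleocene 66 − 56 = 10; Furongian 497 − 485.4 = 11.6; Cisuralian 298.9 − 273.01 = 25.89; Lopingian 259.51 − 251.902 = 7.608.
Ranking these from shortest: Pliocene < Lopingian < Paleocene < Furongian < Terreneuvian < Cisuralian.
Position 3 in that ranking is Paleocene, which lasted 10 Myr.

Paleocene, 10 million years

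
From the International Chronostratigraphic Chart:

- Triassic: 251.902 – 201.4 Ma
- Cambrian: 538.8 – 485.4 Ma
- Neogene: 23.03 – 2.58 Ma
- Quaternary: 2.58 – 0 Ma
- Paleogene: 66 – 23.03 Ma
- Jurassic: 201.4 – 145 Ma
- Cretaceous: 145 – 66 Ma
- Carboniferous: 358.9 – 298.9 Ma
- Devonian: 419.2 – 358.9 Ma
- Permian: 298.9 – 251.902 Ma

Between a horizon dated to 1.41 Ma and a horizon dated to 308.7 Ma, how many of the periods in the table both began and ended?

6

The older date is 308.7 Ma and the younger is 1.41 Ma.
Periods with start < 308.7 and end > 1.41 Ma: Permian (298.9–251.902), Triassic (251.902–201.4), Jurassic (201.4–145), Cretaceous (145–66), Paleogene (66–23.03), Neogene (23.03–2.58).
That is 6 complete periods.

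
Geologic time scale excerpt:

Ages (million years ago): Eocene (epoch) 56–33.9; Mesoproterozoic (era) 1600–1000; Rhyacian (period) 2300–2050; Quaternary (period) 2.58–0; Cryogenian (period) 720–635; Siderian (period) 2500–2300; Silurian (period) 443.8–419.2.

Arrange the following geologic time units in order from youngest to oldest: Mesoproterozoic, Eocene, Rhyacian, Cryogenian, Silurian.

Eocene, then Silurian, then Cryogenian, then Mesoproterozoic, then Rhyacian

The oldest of these is Rhyacian (starts 2300 Ma) and the youngest is Eocene (ends 33.9 Ma).
In between, by decreasing start age: Mesoproterozoic (1600), Cryogenian (720), Silurian (443.8).
Listing youngest first means reversing that sequence.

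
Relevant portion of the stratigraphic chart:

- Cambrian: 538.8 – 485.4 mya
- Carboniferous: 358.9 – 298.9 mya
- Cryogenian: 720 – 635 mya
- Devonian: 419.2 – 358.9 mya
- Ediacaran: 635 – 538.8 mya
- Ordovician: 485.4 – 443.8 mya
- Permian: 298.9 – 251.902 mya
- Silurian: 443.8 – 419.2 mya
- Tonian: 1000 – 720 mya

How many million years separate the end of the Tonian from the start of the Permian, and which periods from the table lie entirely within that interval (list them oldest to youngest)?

421.1 million years; Cryogenian, Ediacaran, Cambrian, Ordovician, Silurian, Devonian, Carboniferous

The Tonian closes at 720 Ma and the Permian opens at 298.9 Ma, so the interval is 720 − 298.9 = 421.1 Myr.
A period fits inside if it starts at or after 720 Ma and ends at or before 298.9 Ma; oldest first that gives Cryogenian, Ediacaran, Cambrian, Ordovician, Silurian, Devonian, Carboniferous.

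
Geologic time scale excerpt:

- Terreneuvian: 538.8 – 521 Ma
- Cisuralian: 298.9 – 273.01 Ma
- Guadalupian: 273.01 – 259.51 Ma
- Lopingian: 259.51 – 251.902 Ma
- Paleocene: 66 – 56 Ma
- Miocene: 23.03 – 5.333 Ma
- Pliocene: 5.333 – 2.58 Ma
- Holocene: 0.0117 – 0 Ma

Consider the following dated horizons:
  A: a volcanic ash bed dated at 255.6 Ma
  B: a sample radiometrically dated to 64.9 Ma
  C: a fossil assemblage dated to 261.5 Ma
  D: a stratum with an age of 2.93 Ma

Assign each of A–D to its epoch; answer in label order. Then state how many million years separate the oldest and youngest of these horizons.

A: 255.6 Ma lies in 259.51–251.902 Ma, so Lopingian.
B: 64.9 Ma lies in 66–56 Ma, so Paleocene.
C: 261.5 Ma lies in 273.01–259.51 Ma, so Guadalupian.
D: 2.93 Ma lies in 5.333–2.58 Ma, so Pliocene.
Oldest = 261.5 Ma, youngest = 2.93 Ma → span 258.57 Myr.

A — Lopingian; B — Paleocene; C — Guadalupian; D — Pliocene; span 258.57 million years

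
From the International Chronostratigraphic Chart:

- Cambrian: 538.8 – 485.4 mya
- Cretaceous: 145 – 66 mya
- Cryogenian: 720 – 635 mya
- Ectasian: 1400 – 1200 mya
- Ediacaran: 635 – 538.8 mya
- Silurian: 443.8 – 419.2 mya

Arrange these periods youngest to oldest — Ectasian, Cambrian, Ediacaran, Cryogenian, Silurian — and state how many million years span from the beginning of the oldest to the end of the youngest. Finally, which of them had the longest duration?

From the excerpt: Ectasian 1400–1200; Cambrian 538.8–485.4; Ediacaran 635–538.8; Cryogenian 720–635; Silurian 443.8–419.2 (Ma).
Larger Ma is earlier, so the oldest is Ectasian and the youngest is Silurian; youngest to oldest: Silurian, Cambrian, Ediacaran, Cryogenian, Ectasian.
Oldest start 1400 minus youngest end 419.2 gives 980.8 Myr overall.
Individual lengths (start − end): Silurian 24.6; Ectasian 200; Ediacaran 96.2; Cambrian 53.4; Cryogenian 85. The largest is Ectasian at 200 Myr.

Silurian → Cambrian → Ediacaran → Cryogenian → Ectasian; total span 980.8 Myr; longest is Ectasian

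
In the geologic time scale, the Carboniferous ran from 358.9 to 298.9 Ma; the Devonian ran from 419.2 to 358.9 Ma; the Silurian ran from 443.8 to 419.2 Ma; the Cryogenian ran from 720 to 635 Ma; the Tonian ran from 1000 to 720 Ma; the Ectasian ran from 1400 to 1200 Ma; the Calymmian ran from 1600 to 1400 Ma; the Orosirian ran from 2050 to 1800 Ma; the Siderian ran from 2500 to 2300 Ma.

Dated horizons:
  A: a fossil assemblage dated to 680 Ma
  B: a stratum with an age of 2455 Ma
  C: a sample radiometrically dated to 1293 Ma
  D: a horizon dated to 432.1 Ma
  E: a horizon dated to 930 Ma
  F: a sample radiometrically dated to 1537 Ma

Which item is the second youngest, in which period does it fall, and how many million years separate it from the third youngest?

Sorted youngest-first by Ma: D (432.1), A (680), E (930), C (1293), F (1537), B (2455).
The second youngest is A at 680 Ma, which lies in 720–635 Ma: the Cryogenian.
The third youngest is E at 930 Ma; separation = |680 − 930| = 250 Myr.

A, in the Cryogenian; 250 million years to E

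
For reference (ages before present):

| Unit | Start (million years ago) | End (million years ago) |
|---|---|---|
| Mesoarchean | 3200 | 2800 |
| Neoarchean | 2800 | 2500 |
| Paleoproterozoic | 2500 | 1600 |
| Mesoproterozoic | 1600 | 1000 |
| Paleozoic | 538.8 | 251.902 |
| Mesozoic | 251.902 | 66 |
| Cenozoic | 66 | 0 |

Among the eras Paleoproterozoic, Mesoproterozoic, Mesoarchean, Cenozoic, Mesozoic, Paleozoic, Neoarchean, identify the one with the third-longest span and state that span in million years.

Start − end for each: Paleoproterozoic 2500 − 1600 = 900; Mesoproterozoic 1600 − 1000 = 600; Mesoarchean 3200 − 2800 = 400; Cenozoic 66 − 0 = 66; Mesozoic 251.902 − 66 = 185.902; Paleozoic 538.8 − 251.902 = 286.898; Neoarchean 2800 − 2500 = 300.
Ranking these from longest: Paleoproterozoic > Mesoproterozoic > Mesoarchean > Neoarchean > Paleozoic > Mesozoic > Cenozoic.
Position 3 in that ranking is Mesoarchean, which lasted 400 Myr.

Mesoarchean, 400 million years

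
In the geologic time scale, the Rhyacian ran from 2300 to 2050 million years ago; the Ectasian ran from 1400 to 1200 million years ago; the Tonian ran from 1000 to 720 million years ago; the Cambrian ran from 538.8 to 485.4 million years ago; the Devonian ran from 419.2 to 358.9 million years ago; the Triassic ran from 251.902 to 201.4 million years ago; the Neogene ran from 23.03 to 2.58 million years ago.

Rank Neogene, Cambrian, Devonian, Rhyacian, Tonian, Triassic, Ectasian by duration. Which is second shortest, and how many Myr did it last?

Durations: Neogene 20.45; Cambrian 53.4; Devonian 60.3; Rhyacian 250; Tonian 280; Triassic 50.502; Ectasian 200 Myr.
Sorted shortest-first: Neogene (20.45), Triassic (50.502), Cambrian (53.4), Devonian (60.3), Ectasian (200), Rhyacian (250), Tonian (280).
The second shortest is Triassic at 50.502 Myr.

Triassic, 50.502 million years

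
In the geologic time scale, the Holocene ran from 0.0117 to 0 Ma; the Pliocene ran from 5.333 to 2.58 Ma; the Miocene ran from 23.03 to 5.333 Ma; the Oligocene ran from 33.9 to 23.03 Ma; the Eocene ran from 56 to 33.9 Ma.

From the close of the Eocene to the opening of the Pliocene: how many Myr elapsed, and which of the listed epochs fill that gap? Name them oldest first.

End of Eocene = 33.9 Ma; start of Pliocene = 5.333 Ma.
Gap = 33.9 − 5.333 = 28.567 Myr.
Epochs wholly inside 33.9–5.333 Ma: Oligocene (33.9–23.03), Miocene (23.03–5.333).

28.567 million years; Oligocene, Miocene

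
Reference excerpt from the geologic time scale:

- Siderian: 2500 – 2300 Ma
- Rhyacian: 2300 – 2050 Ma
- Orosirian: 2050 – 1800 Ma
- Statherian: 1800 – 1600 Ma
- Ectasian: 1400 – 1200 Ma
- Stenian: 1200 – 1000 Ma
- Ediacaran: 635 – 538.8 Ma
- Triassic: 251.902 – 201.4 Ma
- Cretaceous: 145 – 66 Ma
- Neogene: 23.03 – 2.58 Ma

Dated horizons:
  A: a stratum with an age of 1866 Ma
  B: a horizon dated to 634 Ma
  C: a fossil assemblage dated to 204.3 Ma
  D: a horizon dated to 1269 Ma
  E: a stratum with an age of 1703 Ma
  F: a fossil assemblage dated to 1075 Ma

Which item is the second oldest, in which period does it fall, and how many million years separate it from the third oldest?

E, in the Statherian; 434 million years to D

Larger Ma means older, so oldest first: A 1866 > E 1703 > D 1269 > F 1075 > B 634 > C 204.3.
Counting 2 along gives E (1703 Ma); the excerpt puts that inside the Statherian, 1800–1600 Ma.
Next in line is D (1269 Ma), and 1703 − 1269 = 434 Myr.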